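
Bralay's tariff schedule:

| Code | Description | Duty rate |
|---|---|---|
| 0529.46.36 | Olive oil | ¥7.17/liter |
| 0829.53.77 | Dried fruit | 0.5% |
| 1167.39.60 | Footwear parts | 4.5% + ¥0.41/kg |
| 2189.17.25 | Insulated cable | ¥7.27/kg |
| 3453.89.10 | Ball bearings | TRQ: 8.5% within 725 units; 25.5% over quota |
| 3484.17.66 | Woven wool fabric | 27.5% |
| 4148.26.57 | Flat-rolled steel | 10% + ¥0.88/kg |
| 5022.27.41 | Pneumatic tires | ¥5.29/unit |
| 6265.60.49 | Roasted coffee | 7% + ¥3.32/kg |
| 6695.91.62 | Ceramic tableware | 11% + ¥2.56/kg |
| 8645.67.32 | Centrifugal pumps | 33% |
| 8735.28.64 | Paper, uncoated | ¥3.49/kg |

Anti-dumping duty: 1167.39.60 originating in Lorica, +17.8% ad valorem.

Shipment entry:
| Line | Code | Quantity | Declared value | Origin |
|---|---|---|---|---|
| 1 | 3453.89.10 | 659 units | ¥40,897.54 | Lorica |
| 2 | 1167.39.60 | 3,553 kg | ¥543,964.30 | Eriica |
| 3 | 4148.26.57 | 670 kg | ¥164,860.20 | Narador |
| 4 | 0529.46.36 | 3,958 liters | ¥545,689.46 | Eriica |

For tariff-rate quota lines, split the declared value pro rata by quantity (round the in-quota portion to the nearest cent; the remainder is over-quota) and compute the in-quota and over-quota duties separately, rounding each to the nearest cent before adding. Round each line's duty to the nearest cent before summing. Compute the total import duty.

Line 1 (3453.89.10, Lorica, 659 units, ¥40,897.54):
Code 3453.89.10 is under a tariff-rate quota (threshold 725 units). Quantity 659 units is within the quota, so the in-quota rate 8.5% applies to the full value.
Duty = ¥40,897.54 × 8.5% = ¥3,476.29.
Line 2 (1167.39.60, Eriica, 3,553 kg, ¥543,964.30):
Base rate for 1167.39.60 is 4.5% + ¥0.41/kg.
The additional-duty order on 1167.39.60 targets Lorica, not Eriica; it does not apply.
Duty = ¥543,964.30 × 4.5% + 3,553 × ¥0.41 = ¥25,935.12.
Line 3 (4148.26.57, Narador, 670 kg, ¥164,860.20):
Base rate for 4148.26.57 is 10% + ¥0.88/kg.
Duty = ¥164,860.20 × 10% + 670 × ¥0.88 = ¥17,075.62.
Line 4 (0529.46.36, Eriica, 3,958 liters, ¥545,689.46):
Base rate for 0529.46.36 is ¥7.17/liter.
Duty = 3,958 × ¥7.17 = ¥28,378.86.
Total = ¥3,476.29 + ¥25,935.12 + ¥17,075.62 + ¥28,378.86 = ¥74,865.89.

¥74,865.89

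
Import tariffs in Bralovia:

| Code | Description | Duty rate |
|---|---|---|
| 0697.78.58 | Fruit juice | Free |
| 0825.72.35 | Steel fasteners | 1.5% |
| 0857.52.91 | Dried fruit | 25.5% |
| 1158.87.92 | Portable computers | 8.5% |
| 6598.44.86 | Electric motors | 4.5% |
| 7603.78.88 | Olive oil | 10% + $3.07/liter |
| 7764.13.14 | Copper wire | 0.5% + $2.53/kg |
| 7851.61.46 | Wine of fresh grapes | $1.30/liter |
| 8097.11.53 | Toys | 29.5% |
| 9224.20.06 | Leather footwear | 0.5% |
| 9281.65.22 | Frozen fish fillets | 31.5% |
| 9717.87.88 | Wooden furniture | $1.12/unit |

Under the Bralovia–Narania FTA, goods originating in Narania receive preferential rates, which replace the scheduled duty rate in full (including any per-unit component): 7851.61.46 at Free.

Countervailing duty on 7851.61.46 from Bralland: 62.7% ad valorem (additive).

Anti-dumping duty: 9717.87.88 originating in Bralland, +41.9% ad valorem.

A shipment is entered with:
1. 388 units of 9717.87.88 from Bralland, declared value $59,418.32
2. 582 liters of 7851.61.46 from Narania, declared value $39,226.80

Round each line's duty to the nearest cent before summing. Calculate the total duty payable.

$25,330.84

Line 1 (9717.87.88, Bralland, 388 units, $59,418.32):
Base rate for 9717.87.88 is $1.12/unit.
Additional duty on 9717.87.88 from Bralland: +41.9% ad valorem. Applied ad valorem rate = 41.9%.
Duty = $59,418.32 × 41.9% + 388 × $1.12 = $25,330.84.
Line 2 (7851.61.46, Narania, 582 liters, $39,226.80):
Base rate for 7851.61.46 is $1.30/liter.
Origin Narania qualifies under the Bralovia–Narania agreement and 7851.61.46 is covered: preferential rate Free applies instead.
The additional-duty order on 7851.61.46 targets Bralland, not Narania; it does not apply.
Duty = $39,226.80 × 0% = $0.00.
Total = $25,330.84 + $0.00 = $25,330.84.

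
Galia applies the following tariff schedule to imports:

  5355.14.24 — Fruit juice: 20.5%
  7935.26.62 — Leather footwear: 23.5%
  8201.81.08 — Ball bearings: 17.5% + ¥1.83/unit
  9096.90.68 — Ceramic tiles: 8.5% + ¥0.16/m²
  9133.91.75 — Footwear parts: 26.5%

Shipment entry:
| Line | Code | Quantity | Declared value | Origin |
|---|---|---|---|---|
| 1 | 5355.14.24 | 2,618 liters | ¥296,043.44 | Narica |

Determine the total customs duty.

¥60,688.91

Line 1 (5355.14.24, Narica, 2,618 liters, ¥296,043.44):
Base rate for 5355.14.24 is 20.5%.
Duty = ¥296,043.44 × 20.5% = ¥60,688.91.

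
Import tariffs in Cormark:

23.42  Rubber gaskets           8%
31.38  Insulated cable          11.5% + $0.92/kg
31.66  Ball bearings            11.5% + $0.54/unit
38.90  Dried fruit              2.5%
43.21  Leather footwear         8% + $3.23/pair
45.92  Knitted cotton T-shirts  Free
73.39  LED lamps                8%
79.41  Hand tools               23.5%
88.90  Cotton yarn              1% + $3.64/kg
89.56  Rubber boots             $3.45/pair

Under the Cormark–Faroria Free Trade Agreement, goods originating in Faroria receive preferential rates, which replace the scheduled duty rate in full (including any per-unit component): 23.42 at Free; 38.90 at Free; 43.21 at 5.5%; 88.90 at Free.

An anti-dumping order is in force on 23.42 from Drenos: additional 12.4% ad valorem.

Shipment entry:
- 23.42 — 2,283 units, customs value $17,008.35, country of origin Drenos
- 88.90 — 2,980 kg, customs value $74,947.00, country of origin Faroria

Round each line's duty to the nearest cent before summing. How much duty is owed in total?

Line 1 (23.42, Drenos, 2,283 units, $17,008.35):
Base rate for 23.42 is 8%.
23.42 has an FTA preferential rate, but origin Drenos is not Faroria; base rate stands.
Additional duty on 23.42 from Drenos: +12.4%. Applied ad valorem rate: 8% + 12.4% = 20.4%.
Duty = $17,008.35 × 20.4% = $3,469.70.
Line 2 (88.90, Faroria, 2,980 kg, $74,947.00):
Base rate for 88.90 is 1% + $3.64/kg.
Origin Faroria qualifies under the Cormark–Faroria agreement and 88.90 is covered: preferential rate Free applies instead.
Duty = $74,947.00 × 0% = $0.00.
Total = $3,469.70 + $0.00 = $3,469.70.

$3,469.70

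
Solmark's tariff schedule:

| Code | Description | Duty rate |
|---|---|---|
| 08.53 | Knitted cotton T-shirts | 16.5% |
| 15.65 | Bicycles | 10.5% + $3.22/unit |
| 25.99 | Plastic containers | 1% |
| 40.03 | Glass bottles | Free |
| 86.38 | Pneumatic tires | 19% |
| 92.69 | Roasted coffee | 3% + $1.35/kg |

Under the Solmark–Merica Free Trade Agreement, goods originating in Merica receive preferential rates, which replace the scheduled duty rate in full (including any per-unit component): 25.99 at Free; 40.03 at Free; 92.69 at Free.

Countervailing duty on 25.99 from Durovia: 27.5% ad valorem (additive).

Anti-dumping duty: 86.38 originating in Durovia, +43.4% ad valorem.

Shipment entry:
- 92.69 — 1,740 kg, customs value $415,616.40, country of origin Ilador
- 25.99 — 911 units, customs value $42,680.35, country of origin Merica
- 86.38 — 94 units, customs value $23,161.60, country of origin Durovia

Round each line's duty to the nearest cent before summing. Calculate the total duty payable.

Line 1 (92.69, Ilador, 1,740 kg, $415,616.40):
Base rate for 92.69 is 3% + $1.35/kg.
92.69 has an FTA preferential rate, but origin Ilador is not Merica; base rate stands.
Duty = $415,616.40 × 3% + 1,740 × $1.35 = $14,817.49.
Line 2 (25.99, Merica, 911 units, $42,680.35):
Base rate for 25.99 is 1%.
Origin Merica qualifies under the Solmark–Merica agreement and 25.99 is covered: preferential rate Free applies instead.
The additional-duty order on 25.99 targets Durovia, not Merica; it does not apply.
Duty = $42,680.35 × 0% = $0.00.
Line 3 (86.38, Durovia, 94 units, $23,161.60):
Base rate for 86.38 is 19%.
Additional duty on 86.38 from Durovia: +43.4%. Applied ad valorem rate: 19% + 43.4% = 62.4%.
Duty = $23,161.60 × 62.4% = $14,452.84.
Total = $14,817.49 + $0.00 + $14,452.84 = $29,270.33.

$29,270.33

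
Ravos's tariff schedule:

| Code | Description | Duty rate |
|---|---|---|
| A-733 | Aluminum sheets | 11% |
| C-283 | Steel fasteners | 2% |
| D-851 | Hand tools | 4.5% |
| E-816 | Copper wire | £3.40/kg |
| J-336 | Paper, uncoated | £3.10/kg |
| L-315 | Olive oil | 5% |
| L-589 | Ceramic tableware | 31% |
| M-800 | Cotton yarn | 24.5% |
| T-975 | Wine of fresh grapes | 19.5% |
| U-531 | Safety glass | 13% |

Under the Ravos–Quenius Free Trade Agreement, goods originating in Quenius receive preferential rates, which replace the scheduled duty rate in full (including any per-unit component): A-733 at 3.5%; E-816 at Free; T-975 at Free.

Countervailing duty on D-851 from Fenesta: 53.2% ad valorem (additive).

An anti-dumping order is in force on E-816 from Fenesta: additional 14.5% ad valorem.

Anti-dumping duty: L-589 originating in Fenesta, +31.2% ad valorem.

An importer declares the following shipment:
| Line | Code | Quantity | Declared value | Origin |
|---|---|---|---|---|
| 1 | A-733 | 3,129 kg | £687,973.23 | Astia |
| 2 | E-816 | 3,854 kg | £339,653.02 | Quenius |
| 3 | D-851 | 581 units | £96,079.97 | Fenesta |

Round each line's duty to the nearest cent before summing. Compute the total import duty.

Line 1 (A-733, Astia, 3,129 kg, £687,973.23):
Base rate for A-733 is 11%.
A-733 has an FTA preferential rate, but origin Astia is not Quenius; base rate stands.
Duty = £687,973.23 × 11% = £75,677.06.
Line 2 (E-816, Quenius, 3,854 kg, £339,653.02):
Base rate for E-816 is £3.40/kg.
Origin Quenius qualifies under the Ravos–Quenius agreement and E-816 is covered: preferential rate Free applies instead.
The additional-duty order on E-816 targets Fenesta, not Quenius; it does not apply.
Duty = £339,653.02 × 0% = £0.00.
Line 3 (D-851, Fenesta, 581 units, £96,079.97):
Base rate for D-851 is 4.5%.
Additional duty on D-851 from Fenesta: +53.2%. Applied ad valorem rate: 4.5% + 53.2% = 57.7%.
Duty = £96,079.97 × 57.7% = £55,438.14.
Total = £75,677.06 + £0.00 + £55,438.14 = £131,115.20.

£131,115.20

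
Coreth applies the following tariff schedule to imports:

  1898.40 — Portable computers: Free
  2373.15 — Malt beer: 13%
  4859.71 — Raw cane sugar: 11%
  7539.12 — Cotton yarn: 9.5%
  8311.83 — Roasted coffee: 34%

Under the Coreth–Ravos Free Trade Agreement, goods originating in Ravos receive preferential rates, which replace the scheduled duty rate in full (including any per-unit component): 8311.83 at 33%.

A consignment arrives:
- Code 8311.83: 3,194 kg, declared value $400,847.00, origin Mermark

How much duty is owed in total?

$136,287.98

Line 1 (8311.83, Mermark, 3,194 kg, $400,847.00):
Base rate for 8311.83 is 34%.
8311.83 has an FTA preferential rate, but origin Mermark is not Ravos; base rate stands.
Duty = $400,847.00 × 34% = $136,287.98.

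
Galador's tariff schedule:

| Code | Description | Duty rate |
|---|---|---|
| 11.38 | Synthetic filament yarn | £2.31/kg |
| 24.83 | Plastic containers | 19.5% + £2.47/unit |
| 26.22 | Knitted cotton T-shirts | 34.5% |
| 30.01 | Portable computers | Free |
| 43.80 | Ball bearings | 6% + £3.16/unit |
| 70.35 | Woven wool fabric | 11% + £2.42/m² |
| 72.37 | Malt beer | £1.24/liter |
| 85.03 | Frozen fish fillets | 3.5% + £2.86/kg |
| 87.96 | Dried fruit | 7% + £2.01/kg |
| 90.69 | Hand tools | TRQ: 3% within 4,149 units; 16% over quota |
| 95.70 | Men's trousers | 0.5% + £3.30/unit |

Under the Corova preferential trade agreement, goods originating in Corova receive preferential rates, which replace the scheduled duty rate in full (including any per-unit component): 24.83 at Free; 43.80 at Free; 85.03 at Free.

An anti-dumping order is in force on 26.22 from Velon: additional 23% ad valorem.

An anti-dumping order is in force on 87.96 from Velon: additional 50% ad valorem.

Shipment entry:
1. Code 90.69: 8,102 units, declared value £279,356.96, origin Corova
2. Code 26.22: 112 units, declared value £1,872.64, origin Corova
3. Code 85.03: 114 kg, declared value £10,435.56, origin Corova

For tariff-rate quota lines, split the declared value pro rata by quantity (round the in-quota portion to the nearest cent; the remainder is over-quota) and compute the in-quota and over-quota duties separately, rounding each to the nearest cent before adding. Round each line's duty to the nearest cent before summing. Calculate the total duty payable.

Line 1 (90.69, Corova, 8,102 units, £279,356.96):
Code 90.69 is under a tariff-rate quota (threshold 4,149 units). In-quota: 4,149 units at 3%; over-quota: 3,953 units at 16%.
Pro-rata value split: in-quota = £279,356.96 × 4,149/8,102 = £143,057.52; over-quota = £279,356.96 − £143,057.52 = £136,299.44.
In-quota duty = £143,057.52 × 3% = £4,291.73. Over-quota duty = £136,299.44 × 16% = £21,807.91.
Line duty = £4,291.73 + £21,807.91 = £26,099.64.
Line 2 (26.22, Corova, 112 units, £1,872.64):
Base rate for 26.22 is 34.5%.
Origin Corova is the FTA partner but 26.22 is not on the preference list; base rate stands.
The additional-duty order on 26.22 targets Velon, not Corova; it does not apply.
Duty = £1,872.64 × 34.5% = £646.06.
Line 3 (85.03, Corova, 114 kg, £10,435.56):
Base rate for 85.03 is 3.5% + £2.86/kg.
Origin Corova qualifies under the Galador–Corova agreement and 85.03 is covered: preferential rate Free applies instead.
Duty = £10,435.56 × 0% = £0.00.
Total = £26,099.64 + £646.06 + £0.00 = £26,745.70.

£26,745.70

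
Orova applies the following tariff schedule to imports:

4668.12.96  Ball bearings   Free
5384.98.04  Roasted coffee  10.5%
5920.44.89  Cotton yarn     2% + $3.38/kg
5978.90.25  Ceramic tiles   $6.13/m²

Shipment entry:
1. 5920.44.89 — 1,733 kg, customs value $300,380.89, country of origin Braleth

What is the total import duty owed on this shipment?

$11,865.16

Line 1 (5920.44.89, Braleth, 1,733 kg, $300,380.89):
Base rate for 5920.44.89 is 2% + $3.38/kg.
Duty = $300,380.89 × 2% + 1,733 × $3.38 = $11,865.16.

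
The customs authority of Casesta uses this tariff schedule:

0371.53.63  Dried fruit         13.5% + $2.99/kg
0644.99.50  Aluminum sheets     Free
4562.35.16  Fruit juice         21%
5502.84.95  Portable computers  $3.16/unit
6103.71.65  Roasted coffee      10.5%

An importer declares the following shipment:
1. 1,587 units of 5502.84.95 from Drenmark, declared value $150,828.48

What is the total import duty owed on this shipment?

Line 1 (5502.84.95, Drenmark, 1,587 units, $150,828.48):
Base rate for 5502.84.95 is $3.16/unit.
Duty = 1,587 × $3.16 = $5,014.92.

$5,014.92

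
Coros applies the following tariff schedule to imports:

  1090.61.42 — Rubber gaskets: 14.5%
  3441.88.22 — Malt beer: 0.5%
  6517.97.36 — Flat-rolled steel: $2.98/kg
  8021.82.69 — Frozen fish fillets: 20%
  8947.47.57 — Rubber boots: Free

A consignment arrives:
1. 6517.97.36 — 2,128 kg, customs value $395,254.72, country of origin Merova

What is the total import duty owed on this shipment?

Line 1 (6517.97.36, Merova, 2,128 kg, $395,254.72):
Base rate for 6517.97.36 is $2.98/kg.
Duty = 2,128 × $2.98 = $6,341.44.

$6,341.44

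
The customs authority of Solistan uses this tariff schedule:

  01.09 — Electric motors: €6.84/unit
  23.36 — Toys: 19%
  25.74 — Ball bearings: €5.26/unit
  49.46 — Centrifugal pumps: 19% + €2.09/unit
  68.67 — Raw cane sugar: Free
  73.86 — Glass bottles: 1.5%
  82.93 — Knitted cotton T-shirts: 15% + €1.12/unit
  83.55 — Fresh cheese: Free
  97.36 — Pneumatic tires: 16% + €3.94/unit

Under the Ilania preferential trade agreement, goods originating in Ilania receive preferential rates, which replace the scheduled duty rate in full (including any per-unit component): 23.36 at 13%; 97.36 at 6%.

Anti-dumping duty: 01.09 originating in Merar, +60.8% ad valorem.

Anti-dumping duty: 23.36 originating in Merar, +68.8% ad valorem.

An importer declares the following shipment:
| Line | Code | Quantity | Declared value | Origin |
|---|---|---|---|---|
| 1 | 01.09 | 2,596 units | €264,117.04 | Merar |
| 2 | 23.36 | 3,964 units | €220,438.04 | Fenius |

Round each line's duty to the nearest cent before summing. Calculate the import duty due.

€220,223.03

Line 1 (01.09, Merar, 2,596 units, €264,117.04):
Base rate for 01.09 is €6.84/unit.
Additional duty on 01.09 from Merar: +60.8% ad valorem. Applied ad valorem rate = 60.8%.
Duty = €264,117.04 × 60.8% + 2,596 × €6.84 = €178,339.80.
Line 2 (23.36, Fenius, 3,964 units, €220,438.04):
Base rate for 23.36 is 19%.
23.36 has an FTA preferential rate, but origin Fenius is not Ilania; base rate stands.
The additional-duty order on 23.36 targets Merar, not Fenius; it does not apply.
Duty = €220,438.04 × 19% = €41,883.23.
Total = €178,339.80 + €41,883.23 = €220,223.03.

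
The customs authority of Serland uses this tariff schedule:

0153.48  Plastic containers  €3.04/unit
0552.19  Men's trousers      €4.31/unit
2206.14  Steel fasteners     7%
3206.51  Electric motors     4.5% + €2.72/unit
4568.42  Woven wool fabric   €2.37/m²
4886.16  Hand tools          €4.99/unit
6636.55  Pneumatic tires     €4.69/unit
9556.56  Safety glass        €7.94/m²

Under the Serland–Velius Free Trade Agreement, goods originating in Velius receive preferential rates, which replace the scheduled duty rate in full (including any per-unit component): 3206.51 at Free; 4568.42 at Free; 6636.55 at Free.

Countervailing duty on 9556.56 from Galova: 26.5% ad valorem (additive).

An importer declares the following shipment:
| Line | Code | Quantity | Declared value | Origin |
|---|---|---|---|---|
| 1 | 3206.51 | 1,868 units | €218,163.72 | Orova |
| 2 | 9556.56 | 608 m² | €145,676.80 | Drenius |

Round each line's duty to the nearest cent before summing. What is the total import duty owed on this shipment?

Line 1 (3206.51, Orova, 1,868 units, €218,163.72):
Base rate for 3206.51 is 4.5% + €2.72/unit.
3206.51 has an FTA preferential rate, but origin Orova is not Velius; base rate stands.
Duty = €218,163.72 × 4.5% + 1,868 × €2.72 = €14,898.33.
Line 2 (9556.56, Drenius, 608 m², €145,676.80):
Base rate for 9556.56 is €7.94/m².
The additional-duty order on 9556.56 targets Galova, not Drenius; it does not apply.
Duty = 608 × €7.94 = €4,827.52.
Total = €14,898.33 + €4,827.52 = €19,725.85.

€19,725.85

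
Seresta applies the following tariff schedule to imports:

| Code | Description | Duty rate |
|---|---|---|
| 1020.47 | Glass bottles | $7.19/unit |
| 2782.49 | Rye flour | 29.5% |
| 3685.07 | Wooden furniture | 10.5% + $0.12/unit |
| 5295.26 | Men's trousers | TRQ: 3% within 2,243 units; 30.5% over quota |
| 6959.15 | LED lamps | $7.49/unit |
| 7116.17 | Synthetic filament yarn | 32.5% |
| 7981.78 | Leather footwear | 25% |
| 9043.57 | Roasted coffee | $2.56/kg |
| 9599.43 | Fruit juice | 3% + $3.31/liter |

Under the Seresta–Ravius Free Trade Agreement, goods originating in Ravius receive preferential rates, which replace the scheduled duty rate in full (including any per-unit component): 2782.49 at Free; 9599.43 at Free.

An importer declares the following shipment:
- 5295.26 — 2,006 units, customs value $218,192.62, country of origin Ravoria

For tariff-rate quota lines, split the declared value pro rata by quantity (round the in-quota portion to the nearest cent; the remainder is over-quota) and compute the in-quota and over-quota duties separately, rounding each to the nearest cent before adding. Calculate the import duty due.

$6,545.78

Line 1 (5295.26, Ravoria, 2,006 units, $218,192.62):
Code 5295.26 is under a tariff-rate quota (threshold 2,243 units). Quantity 2,006 units is within the quota, so the in-quota rate 3% applies to the full value.
Duty = $218,192.62 × 3% = $6,545.78.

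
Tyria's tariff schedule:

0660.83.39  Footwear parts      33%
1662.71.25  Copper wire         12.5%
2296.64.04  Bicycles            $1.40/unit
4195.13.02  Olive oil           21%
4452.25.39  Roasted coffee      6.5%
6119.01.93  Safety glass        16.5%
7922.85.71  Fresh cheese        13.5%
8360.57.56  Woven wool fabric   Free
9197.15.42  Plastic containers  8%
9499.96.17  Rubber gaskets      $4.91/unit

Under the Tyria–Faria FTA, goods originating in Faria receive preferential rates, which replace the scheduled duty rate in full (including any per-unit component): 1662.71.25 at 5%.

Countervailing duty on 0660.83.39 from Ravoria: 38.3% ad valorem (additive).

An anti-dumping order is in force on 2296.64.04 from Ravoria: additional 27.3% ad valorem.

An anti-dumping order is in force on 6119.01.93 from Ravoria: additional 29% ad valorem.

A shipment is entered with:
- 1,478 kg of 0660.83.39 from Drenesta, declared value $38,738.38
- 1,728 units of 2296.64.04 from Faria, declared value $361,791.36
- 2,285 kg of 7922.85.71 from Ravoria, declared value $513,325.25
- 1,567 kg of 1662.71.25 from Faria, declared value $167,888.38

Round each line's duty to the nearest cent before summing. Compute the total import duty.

$92,896.20

Line 1 (0660.83.39, Drenesta, 1,478 kg, $38,738.38):
Base rate for 0660.83.39 is 33%.
The additional-duty order on 0660.83.39 targets Ravoria, not Drenesta; it does not apply.
Duty = $38,738.38 × 33% = $12,783.67.
Line 2 (2296.64.04, Faria, 1,728 units, $361,791.36):
Base rate for 2296.64.04 is $1.40/unit.
Origin Faria is the FTA partner but 2296.64.04 is not on the preference list; base rate stands.
The additional-duty order on 2296.64.04 targets Ravoria, not Faria; it does not apply.
Duty = 1,728 × $1.40 = $2,419.20.
Line 3 (7922.85.71, Ravoria, 2,285 kg, $513,325.25):
Base rate for 7922.85.71 is 13.5%.
Duty = $513,325.25 × 13.5% = $69,298.91.
Line 4 (1662.71.25, Faria, 1,567 kg, $167,888.38):
Base rate for 1662.71.25 is 12.5%.
Origin Faria qualifies under the Tyria–Faria agreement and 1662.71.25 is covered: preferential rate 5% applies instead.
Duty = $167,888.38 × 5% = $8,394.42.
Total = $12,783.67 + $2,419.20 + $69,298.91 + $8,394.42 = $92,896.20.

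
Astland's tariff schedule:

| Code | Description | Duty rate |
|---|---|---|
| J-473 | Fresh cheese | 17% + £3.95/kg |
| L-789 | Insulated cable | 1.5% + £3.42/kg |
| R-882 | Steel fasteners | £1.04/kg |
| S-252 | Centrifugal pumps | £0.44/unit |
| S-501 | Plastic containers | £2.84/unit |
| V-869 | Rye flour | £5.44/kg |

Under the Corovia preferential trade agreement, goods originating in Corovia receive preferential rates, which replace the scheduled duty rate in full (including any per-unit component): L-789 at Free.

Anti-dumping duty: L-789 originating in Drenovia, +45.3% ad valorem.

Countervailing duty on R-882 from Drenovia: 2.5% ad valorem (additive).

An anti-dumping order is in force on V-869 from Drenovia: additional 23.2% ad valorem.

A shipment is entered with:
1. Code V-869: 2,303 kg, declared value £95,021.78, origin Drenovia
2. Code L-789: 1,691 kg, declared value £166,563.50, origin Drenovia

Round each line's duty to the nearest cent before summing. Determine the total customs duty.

Line 1 (V-869, Drenovia, 2,303 kg, £95,021.78):
Base rate for V-869 is £5.44/kg.
Additional duty on V-869 from Drenovia: +23.2% ad valorem. Applied ad valorem rate = 23.2%.
Duty = £95,021.78 × 23.2% + 2,303 × £5.44 = £34,573.37.
Line 2 (L-789, Drenovia, 1,691 kg, £166,563.50):
Base rate for L-789 is 1.5% + £3.42/kg.
L-789 has an FTA preferential rate, but origin Drenovia is not Corovia; base rate stands.
Additional duty on L-789 from Drenovia: +45.3%. Applied ad valorem rate: 1.5% + 45.3% = 46.8%.
Duty = £166,563.50 × 46.8% + 1,691 × £3.42 = £83,734.94.
Total = £34,573.37 + £83,734.94 = £118,308.31.

£118,308.31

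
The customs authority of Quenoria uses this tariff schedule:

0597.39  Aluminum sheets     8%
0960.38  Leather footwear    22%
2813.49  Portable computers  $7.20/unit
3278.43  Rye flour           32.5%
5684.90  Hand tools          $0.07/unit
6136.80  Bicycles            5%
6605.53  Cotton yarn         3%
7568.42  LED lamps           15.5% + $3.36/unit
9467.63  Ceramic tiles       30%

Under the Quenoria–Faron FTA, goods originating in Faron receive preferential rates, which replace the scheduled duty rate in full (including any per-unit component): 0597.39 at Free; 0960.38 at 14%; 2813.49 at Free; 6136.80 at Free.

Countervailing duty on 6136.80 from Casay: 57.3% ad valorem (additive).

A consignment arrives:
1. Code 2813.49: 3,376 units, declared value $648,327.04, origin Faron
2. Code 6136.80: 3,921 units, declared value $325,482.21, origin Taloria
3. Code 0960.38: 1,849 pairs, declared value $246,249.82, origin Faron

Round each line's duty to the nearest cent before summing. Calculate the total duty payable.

Line 1 (2813.49, Faron, 3,376 units, $648,327.04):
Base rate for 2813.49 is $7.20/unit.
Origin Faron qualifies under the Quenoria–Faron agreement and 2813.49 is covered: preferential rate Free applies instead.
Duty = $648,327.04 × 0% = $0.00.
Line 2 (6136.80, Taloria, 3,921 units, $325,482.21):
Base rate for 6136.80 is 5%.
6136.80 has an FTA preferential rate, but origin Taloria is not Faron; base rate stands.
The additional-duty order on 6136.80 targets Casay, not Taloria; it does not apply.
Duty = $325,482.21 × 5% = $16,274.11.
Line 3 (0960.38, Faron, 1,849 pairs, $246,249.82):
Base rate for 0960.38 is 22%.
Origin Faron qualifies under the Quenoria–Faron agreement and 0960.38 is covered: preferential rate 14% applies instead.
Duty = $246,249.82 × 14% = $34,474.97.
Total = $0.00 + $16,274.11 + $34,474.97 = $50,749.08.

$50,749.08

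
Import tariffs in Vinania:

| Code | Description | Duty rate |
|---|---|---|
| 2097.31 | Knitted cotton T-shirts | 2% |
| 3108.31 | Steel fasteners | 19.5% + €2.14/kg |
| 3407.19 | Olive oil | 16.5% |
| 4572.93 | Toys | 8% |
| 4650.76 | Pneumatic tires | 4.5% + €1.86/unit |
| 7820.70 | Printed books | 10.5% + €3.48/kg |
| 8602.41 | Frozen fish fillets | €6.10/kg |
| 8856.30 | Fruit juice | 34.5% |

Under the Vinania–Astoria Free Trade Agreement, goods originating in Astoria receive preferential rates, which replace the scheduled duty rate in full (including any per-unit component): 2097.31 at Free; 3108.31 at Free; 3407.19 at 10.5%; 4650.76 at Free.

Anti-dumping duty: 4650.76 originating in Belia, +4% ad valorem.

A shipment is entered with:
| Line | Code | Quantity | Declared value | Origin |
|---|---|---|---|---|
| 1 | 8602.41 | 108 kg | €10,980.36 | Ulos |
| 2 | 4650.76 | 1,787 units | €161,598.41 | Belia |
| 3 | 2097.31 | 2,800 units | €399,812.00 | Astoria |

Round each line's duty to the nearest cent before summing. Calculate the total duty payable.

Line 1 (8602.41, Ulos, 108 kg, €10,980.36):
Base rate for 8602.41 is €6.10/kg.
Duty = 108 × €6.10 = €658.80.
Line 2 (4650.76, Belia, 1,787 units, €161,598.41):
Base rate for 4650.76 is 4.5% + €1.86/unit.
4650.76 has an FTA preferential rate, but origin Belia is not Astoria; base rate stands.
Additional duty on 4650.76 from Belia: +4%. Applied ad valorem rate: 4.5% + 4% = 8.5%.
Duty = €161,598.41 × 8.5% + 1,787 × €1.86 = €17,059.68.
Line 3 (2097.31, Astoria, 2,800 units, €399,812.00):
Base rate for 2097.31 is 2%.
Origin Astoria qualifies under the Vinania–Astoria agreement and 2097.31 is covered: preferential rate Free applies instead.
Duty = €399,812.00 × 0% = €0.00.
Total = €658.80 + €17,059.68 + €0.00 = €17,718.48.

€17,718.48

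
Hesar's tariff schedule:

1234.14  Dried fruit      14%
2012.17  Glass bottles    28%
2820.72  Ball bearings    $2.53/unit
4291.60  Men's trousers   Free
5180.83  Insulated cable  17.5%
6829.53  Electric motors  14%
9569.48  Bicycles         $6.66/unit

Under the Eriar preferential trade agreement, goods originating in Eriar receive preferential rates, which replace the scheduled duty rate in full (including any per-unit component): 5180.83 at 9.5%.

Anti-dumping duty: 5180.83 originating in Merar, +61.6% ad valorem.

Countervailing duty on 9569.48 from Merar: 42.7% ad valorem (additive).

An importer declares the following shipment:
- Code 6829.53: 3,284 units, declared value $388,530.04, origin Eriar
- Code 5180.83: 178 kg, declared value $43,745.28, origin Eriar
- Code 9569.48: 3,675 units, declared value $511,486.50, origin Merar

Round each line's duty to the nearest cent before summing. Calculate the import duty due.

$301,430.25

Line 1 (6829.53, Eriar, 3,284 units, $388,530.04):
Base rate for 6829.53 is 14%.
Origin Eriar is the FTA partner but 6829.53 is not on the preference list; base rate stands.
Duty = $388,530.04 × 14% = $54,394.21.
Line 2 (5180.83, Eriar, 178 kg, $43,745.28):
Base rate for 5180.83 is 17.5%.
Origin Eriar qualifies under the Hesar–Eriar agreement and 5180.83 is covered: preferential rate 9.5% applies instead.
The additional-duty order on 5180.83 targets Merar, not Eriar; it does not apply.
Duty = $43,745.28 × 9.5% = $4,155.80.
Line 3 (9569.48, Merar, 3,675 units, $511,486.50):
Base rate for 9569.48 is $6.66/unit.
Additional duty on 9569.48 from Merar: +42.7% ad valorem. Applied ad valorem rate = 42.7%.
Duty = $511,486.50 × 42.7% + 3,675 × $6.66 = $242,880.24.
Total = $54,394.21 + $4,155.80 + $242,880.24 = $301,430.25.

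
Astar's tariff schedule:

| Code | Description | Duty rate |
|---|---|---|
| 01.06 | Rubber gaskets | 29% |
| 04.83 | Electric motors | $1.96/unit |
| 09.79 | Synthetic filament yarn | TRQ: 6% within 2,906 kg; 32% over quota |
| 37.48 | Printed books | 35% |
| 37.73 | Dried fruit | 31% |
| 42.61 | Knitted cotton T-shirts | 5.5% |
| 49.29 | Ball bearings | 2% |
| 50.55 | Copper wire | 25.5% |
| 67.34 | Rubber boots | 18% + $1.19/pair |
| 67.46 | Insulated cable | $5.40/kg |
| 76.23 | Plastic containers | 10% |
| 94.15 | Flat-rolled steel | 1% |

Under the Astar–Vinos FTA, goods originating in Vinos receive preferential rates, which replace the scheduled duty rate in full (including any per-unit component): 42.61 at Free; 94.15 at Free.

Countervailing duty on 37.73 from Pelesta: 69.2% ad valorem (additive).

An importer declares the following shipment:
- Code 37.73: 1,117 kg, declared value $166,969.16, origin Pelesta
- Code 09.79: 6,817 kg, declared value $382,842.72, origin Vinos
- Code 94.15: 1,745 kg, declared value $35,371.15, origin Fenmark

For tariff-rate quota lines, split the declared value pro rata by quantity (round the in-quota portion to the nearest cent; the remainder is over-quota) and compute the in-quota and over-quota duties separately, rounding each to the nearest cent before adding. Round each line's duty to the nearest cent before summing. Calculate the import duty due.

Line 1 (37.73, Pelesta, 1,117 kg, $166,969.16):
Base rate for 37.73 is 31%.
Additional duty on 37.73 from Pelesta: +69.2%. Applied ad valorem rate: 31% + 69.2% = 100.2%.
Duty = $166,969.16 × 100.2% = $167,303.10.
Line 2 (09.79, Vinos, 6,817 kg, $382,842.72):
Code 09.79 is under a tariff-rate quota (threshold 2,906 kg). In-quota: 2,906 kg at 6%; over-quota: 3,911 kg at 32%.
Pro-rata value split: in-quota = $382,842.72 × 2,906/6,817 = $163,200.96; over-quota = $382,842.72 − $163,200.96 = $219,641.76.
In-quota duty = $163,200.96 × 6% = $9,792.06. Over-quota duty = $219,641.76 × 32% = $70,285.36.
Line duty = $9,792.06 + $70,285.36 = $80,077.42.
Line 3 (94.15, Fenmark, 1,745 kg, $35,371.15):
Base rate for 94.15 is 1%.
94.15 has an FTA preferential rate, but origin Fenmark is not Vinos; base rate stands.
Duty = $35,371.15 × 1% = $353.71.
Total = $167,303.10 + $80,077.42 + $353.71 = $247,734.23.

$247,734.23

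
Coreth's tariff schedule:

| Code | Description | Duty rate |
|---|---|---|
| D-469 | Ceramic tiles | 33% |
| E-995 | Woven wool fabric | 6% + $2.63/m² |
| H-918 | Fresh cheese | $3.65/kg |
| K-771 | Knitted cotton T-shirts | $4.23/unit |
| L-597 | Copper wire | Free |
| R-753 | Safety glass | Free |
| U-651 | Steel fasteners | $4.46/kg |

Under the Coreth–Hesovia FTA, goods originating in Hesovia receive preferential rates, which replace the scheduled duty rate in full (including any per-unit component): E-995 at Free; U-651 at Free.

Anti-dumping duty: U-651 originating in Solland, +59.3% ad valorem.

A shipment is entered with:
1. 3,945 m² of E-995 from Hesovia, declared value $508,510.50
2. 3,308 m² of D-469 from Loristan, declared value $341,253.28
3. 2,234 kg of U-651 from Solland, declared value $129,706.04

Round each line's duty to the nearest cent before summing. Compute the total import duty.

Line 1 (E-995, Hesovia, 3,945 m², $508,510.50):
Base rate for E-995 is 6% + $2.63/m².
Origin Hesovia qualifies under the Coreth–Hesovia agreement and E-995 is covered: preferential rate Free applies instead.
Duty = $508,510.50 × 0% = $0.00.
Line 2 (D-469, Loristan, 3,308 m², $341,253.28):
Base rate for D-469 is 33%.
Duty = $341,253.28 × 33% = $112,613.58.
Line 3 (U-651, Solland, 2,234 kg, $129,706.04):
Base rate for U-651 is $4.46/kg.
U-651 has an FTA preferential rate, but origin Solland is not Hesovia; base rate stands.
Additional duty on U-651 from Solland: +59.3% ad valorem. Applied ad valorem rate = 59.3%.
Duty = $129,706.04 × 59.3% + 2,234 × $4.46 = $86,879.32.
Total = $0.00 + $112,613.58 + $86,879.32 = $199,492.90.

$199,492.90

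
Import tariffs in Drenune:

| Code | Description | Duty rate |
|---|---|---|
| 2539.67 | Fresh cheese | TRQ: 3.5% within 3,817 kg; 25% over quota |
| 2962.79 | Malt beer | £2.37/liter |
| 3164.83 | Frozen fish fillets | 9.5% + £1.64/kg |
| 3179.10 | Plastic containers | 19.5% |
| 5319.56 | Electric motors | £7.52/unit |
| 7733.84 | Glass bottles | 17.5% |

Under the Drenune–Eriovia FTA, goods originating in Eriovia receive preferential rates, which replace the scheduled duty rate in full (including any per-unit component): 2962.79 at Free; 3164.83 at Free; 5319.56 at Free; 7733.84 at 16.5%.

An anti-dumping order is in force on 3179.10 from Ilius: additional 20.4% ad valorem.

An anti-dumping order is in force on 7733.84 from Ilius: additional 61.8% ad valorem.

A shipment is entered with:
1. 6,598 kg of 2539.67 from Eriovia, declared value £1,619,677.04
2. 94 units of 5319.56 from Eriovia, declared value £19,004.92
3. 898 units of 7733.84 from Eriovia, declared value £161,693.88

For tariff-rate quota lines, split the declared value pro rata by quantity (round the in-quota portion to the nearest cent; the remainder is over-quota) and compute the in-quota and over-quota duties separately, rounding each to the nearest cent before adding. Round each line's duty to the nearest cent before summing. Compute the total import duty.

£230,144.36

Line 1 (2539.67, Eriovia, 6,598 kg, £1,619,677.04):
Code 2539.67 is under a tariff-rate quota (threshold 3,817 kg). In-quota: 3,817 kg at 3.5%; over-quota: 2,781 kg at 25%.
Pro-rata value split: in-quota = £1,619,677.04 × 3,817/6,598 = £936,997.16; over-quota = £1,619,677.04 − £936,997.16 = £682,679.88.
In-quota duty = £936,997.16 × 3.5% = £32,794.90. Over-quota duty = £682,679.88 × 25% = £170,669.97.
Line duty = £32,794.90 + £170,669.97 = £203,464.87.
Line 2 (5319.56, Eriovia, 94 units, £19,004.92):
Base rate for 5319.56 is £7.52/unit.
Origin Eriovia qualifies under the Drenune–Eriovia agreement and 5319.56 is covered: preferential rate Free applies instead.
Duty = £19,004.92 × 0% = £0.00.
Line 3 (7733.84, Eriovia, 898 units, £161,693.88):
Base rate for 7733.84 is 17.5%.
Origin Eriovia qualifies under the Drenune–Eriovia agreement and 7733.84 is covered: preferential rate 16.5% applies instead.
The additional-duty order on 7733.84 targets Ilius, not Eriovia; it does not apply.
Duty = £161,693.88 × 16.5% = £26,679.49.
Total = £203,464.87 + £0.00 + £26,679.49 = £230,144.36.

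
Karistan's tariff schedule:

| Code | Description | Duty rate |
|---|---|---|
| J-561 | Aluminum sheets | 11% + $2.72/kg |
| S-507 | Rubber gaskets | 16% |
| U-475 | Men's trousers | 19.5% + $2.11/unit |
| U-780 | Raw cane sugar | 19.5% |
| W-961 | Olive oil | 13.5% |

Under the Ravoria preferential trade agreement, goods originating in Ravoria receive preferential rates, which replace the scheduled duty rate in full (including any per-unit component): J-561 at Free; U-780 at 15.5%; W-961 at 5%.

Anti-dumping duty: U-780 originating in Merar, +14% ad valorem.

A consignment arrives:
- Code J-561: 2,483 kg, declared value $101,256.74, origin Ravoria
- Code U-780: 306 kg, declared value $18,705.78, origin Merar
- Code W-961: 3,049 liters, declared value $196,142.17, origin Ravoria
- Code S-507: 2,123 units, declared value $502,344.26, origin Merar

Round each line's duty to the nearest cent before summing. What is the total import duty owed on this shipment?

$96,448.63

Line 1 (J-561, Ravoria, 2,483 kg, $101,256.74):
Base rate for J-561 is 11% + $2.72/kg.
Origin Ravoria qualifies under the Karistan–Ravoria agreement and J-561 is covered: preferential rate Free applies instead.
Duty = $101,256.74 × 0% = $0.00.
Line 2 (U-780, Merar, 306 kg, $18,705.78):
Base rate for U-780 is 19.5%.
U-780 has an FTA preferential rate, but origin Merar is not Ravoria; base rate stands.
Additional duty on U-780 from Merar: +14%. Applied ad valorem rate: 19.5% + 14% = 33.5%.
Duty = $18,705.78 × 33.5% = $6,266.44.
Line 3 (W-961, Ravoria, 3,049 liters, $196,142.17):
Base rate for W-961 is 13.5%.
Origin Ravoria qualifies under the Karistan–Ravoria agreement and W-961 is covered: preferential rate 5% applies instead.
Duty = $196,142.17 × 5% = $9,807.11.
Line 4 (S-507, Merar, 2,123 units, $502,344.26):
Base rate for S-507 is 16%.
Duty = $502,344.26 × 16% = $80,375.08.
Total = $0.00 + $6,266.44 + $9,807.11 + $80,375.08 = $96,448.63.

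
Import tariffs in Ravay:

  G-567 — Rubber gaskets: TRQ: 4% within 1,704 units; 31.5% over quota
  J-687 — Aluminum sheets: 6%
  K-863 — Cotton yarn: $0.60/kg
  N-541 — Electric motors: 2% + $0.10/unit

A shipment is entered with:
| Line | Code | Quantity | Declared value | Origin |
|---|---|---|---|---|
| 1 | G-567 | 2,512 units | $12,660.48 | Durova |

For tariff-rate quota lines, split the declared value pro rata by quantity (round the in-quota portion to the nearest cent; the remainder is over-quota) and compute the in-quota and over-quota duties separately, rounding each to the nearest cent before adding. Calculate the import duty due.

$1,626.31

Line 1 (G-567, Durova, 2,512 units, $12,660.48):
Code G-567 is under a tariff-rate quota (threshold 1,704 units). In-quota: 1,704 units at 4%; over-quota: 808 units at 31.5%.
Pro-rata value split: in-quota = $12,660.48 × 1,704/2,512 = $8,588.16; over-quota = $12,660.48 − $8,588.16 = $4,072.32.
In-quota duty = $8,588.16 × 4% = $343.53. Over-quota duty = $4,072.32 × 31.5% = $1,282.78.
Line duty = $343.53 + $1,282.78 = $1,626.31.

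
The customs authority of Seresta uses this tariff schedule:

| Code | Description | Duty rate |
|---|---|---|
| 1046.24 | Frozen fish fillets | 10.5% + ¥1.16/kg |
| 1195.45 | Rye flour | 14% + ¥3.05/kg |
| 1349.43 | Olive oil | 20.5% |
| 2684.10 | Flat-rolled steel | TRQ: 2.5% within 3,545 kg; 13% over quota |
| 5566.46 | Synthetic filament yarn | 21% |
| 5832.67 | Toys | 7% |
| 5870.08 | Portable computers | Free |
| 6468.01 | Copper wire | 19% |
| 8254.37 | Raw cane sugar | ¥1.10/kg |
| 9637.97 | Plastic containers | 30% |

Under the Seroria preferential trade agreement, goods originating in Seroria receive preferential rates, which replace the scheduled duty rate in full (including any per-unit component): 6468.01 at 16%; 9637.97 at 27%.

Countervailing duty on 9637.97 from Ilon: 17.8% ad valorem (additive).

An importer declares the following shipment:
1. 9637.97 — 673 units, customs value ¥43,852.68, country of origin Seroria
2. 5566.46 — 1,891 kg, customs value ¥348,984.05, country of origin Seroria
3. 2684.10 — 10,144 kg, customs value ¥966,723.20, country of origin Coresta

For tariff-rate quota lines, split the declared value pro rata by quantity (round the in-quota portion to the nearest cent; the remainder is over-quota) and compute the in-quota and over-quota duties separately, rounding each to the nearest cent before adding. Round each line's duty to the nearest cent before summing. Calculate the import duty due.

Line 1 (9637.97, Seroria, 673 units, ¥43,852.68):
Base rate for 9637.97 is 30%.
Origin Seroria qualifies under the Seresta–Seroria agreement and 9637.97 is covered: preferential rate 27% applies instead.
The additional-duty order on 9637.97 targets Ilon, not Seroria; it does not apply.
Duty = ¥43,852.68 × 27% = ¥11,840.22.
Line 2 (5566.46, Seroria, 1,891 kg, ¥348,984.05):
Base rate for 5566.46 is 21%.
Origin Seroria is the FTA partner but 5566.46 is not on the preference list; base rate stands.
Duty = ¥348,984.05 × 21% = ¥73,286.65.
Line 3 (2684.10, Coresta, 10,144 kg, ¥966,723.20):
Code 2684.10 is under a tariff-rate quota (threshold 3,545 kg). In-quota: 3,545 kg at 2.5%; over-quota: 6,599 kg at 13%.
Pro-rata value split: in-quota = ¥966,723.20 × 3,545/10,144 = ¥337,838.50; over-quota = ¥966,723.20 − ¥337,838.50 = ¥628,884.70.
In-quota duty = ¥337,838.50 × 2.5% = ¥8,445.96. Over-quota duty = ¥628,884.70 × 13% = ¥81,755.01.
Line duty = ¥8,445.96 + ¥81,755.01 = ¥90,200.97.
Total = ¥11,840.22 + ¥73,286.65 + ¥90,200.97 = ¥175,327.84.

¥175,327.84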